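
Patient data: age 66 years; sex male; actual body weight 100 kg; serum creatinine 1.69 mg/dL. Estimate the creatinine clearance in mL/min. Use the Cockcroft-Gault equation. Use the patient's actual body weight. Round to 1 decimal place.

60.8 mL/min

CrCl = (140 − 66) × 100 / (72 × 1.69) = 7400.0 / 121.68 ≈ 60.8 mL/min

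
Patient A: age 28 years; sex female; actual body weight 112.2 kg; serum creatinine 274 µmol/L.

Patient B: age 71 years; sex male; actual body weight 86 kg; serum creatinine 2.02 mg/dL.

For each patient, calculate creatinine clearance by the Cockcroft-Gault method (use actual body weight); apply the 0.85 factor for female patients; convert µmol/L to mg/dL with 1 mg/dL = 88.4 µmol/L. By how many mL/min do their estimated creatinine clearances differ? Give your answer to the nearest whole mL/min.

7 mL/min

Patient A: SCr = 274 / 88.4 = 3.1 mg/dL
Patient A: CrCl = (140 − 28) × 112.2 / (72 × 3.1) × 0.85 = 12566.4 / 223.20 × 0.85 ≈ 47.9 mL/min
Patient B: CrCl = (140 − 71) × 86 / (72 × 2.02) = 5934.0 / 145.44 ≈ 40.8 mL/min
|47.9 − 40.8| = 7.1 mL/min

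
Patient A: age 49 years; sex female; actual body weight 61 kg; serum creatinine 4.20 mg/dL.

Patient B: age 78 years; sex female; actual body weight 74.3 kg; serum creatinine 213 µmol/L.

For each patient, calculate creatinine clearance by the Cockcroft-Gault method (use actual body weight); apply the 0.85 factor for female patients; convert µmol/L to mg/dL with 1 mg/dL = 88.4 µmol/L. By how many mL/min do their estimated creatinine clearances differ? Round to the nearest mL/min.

7 mL/min

Patient A: CrCl = (140 − 49) × 61 / (72 × 4.2) × 0.85 = 5551.0 / 302.40 × 0.85 ≈ 15.6 mL/min
Patient B: SCr = 213 / 88.4 = 2.41 mg/dL
Patient B: CrCl = (140 − 78) × 74.3 / (72 × 2.41) × 0.85 = 4606.6 / 173.52 × 0.85 ≈ 22.6 mL/min
|15.6 − 22.6| = 7.0 mL/min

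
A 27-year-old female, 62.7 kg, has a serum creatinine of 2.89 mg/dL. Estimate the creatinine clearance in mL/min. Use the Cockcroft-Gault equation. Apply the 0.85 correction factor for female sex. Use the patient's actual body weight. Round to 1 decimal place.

CrCl = (140 − 27) × 62.7 / (72 × 2.89) × 0.85 = 7085.1 / 208.08 × 0.85 ≈ 28.9 mL/min

28.9 mL/min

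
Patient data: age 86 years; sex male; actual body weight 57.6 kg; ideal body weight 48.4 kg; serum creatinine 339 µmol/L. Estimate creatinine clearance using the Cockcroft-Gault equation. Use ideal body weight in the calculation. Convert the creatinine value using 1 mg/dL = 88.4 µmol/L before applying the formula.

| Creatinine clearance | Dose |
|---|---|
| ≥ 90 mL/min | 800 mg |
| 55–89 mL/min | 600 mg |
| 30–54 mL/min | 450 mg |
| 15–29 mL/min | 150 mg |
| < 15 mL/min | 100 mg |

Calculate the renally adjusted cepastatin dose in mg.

100 mg

SCr = 339 / 88.4 = 3.835 mg/dL
CrCl = (140 − 86) × 48.4 / (72 × 3.835) = 2613.6 / 276.12 ≈ 9.5 mL/min
CrCl ≈ 9 mL/min → bracket < 15 mL/min.
Dose for this bracket: 100 mg.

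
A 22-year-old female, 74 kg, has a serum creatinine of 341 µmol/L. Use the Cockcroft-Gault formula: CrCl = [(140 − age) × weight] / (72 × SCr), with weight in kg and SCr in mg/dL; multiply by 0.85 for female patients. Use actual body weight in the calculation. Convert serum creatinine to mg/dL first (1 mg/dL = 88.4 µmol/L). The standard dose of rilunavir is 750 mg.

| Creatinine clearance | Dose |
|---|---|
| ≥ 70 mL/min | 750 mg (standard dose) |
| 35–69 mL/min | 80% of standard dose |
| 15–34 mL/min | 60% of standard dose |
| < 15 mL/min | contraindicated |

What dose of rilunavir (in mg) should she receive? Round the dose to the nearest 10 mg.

SCr = 341 / 88.4 = 3.857 mg/dL
CrCl = (140 − 22) × 74 / (72 × 3.857) × 0.85 = 8732.0 / 277.70 × 0.85 ≈ 26.7 mL/min
CrCl ≈ 27 mL/min → bracket 15–34 mL/min.
60% of 750 mg = 450 mg

450 mg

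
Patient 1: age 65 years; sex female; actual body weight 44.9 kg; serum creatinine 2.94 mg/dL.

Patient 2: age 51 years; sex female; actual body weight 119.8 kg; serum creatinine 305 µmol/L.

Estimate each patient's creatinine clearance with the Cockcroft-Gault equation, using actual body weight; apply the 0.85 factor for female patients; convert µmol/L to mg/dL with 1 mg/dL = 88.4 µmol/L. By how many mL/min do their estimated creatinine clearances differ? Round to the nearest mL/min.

Patient 1: CrCl = (140 − 65) × 44.9 / (72 × 2.94) × 0.85 = 3367.5 / 211.68 × 0.85 ≈ 13.5 mL/min
Patient 2: SCr = 305 / 88.4 = 3.45 mg/dL
Patient 2: CrCl = (140 − 51) × 119.8 / (72 × 3.45) × 0.85 = 10662.2 / 248.40 × 0.85 ≈ 36.5 mL/min
|13.5 − 36.5| = 23.0 mL/min

23 mL/min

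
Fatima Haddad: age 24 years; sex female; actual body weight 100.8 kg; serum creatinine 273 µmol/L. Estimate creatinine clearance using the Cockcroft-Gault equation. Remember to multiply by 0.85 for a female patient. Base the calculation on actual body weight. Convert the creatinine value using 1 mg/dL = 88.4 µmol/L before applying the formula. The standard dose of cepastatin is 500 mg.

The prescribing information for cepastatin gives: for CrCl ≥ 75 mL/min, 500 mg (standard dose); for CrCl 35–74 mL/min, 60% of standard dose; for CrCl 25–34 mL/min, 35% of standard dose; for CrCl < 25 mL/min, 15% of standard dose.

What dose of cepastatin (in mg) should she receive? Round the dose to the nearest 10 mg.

SCr = 273 / 88.4 = 3.088 mg/dL
CrCl = (140 − 24) × 100.8 / (72 × 3.088) × 0.85 = 11692.8 / 222.34 × 0.85 ≈ 44.7 mL/min
CrCl ≈ 45 mL/min → bracket 35–74 mL/min.
60% of 500 mg = 300 mg

300 mg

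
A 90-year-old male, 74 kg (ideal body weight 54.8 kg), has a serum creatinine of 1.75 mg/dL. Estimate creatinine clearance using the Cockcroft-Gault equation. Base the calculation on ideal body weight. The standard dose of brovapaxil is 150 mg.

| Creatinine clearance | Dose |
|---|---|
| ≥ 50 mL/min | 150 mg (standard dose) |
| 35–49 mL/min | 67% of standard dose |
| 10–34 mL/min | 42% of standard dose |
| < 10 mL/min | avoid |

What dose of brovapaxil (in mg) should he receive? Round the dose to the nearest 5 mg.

CrCl = (140 − 90) × 54.8 / (72 × 1.75) = 2740.0 / 126.00 ≈ 21.7 mL/min
CrCl ≈ 22 mL/min → bracket 10–34 mL/min.
42% of 150 mg = 63 mg → 65 mg

65 mg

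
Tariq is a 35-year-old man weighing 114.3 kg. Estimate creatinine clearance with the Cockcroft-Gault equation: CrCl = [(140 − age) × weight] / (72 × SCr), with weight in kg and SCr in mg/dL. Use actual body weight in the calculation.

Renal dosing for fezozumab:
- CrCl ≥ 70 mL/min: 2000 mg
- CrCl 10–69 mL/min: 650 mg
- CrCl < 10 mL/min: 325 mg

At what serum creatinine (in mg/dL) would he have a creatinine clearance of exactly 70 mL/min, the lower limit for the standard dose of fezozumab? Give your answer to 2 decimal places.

Standard dose requires CrCl ≥ 70 mL/min.
Set (140 − 35) × 114.3 / (72 × SCr) = 70
SCr = (140 − 35) × 114.3 / (72 × 70) = 2.381 mg/dL

2.38 mg/dL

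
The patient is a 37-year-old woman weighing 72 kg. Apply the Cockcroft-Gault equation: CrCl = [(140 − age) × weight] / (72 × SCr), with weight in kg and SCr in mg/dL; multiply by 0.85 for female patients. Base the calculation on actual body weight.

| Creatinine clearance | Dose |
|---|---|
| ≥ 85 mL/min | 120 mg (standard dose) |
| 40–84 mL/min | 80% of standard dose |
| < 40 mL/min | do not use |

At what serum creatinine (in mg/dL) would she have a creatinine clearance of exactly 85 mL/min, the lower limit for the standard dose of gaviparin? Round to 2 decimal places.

Standard dose requires CrCl ≥ 85 mL/min.
Set (140 − 37) × 72 × 0.85 / (72 × SCr) = 85
SCr = (140 − 37) × 72 × 0.85 / (72 × 85) = 1.030 mg/dL

1.03 mg/dL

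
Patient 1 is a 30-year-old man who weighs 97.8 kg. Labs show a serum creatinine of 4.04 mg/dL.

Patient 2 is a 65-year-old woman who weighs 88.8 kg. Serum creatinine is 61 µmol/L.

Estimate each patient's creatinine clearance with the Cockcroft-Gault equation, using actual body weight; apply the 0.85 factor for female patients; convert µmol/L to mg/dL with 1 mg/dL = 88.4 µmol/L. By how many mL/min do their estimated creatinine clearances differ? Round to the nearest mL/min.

Patient 1: CrCl = (140 − 30) × 97.8 / (72 × 4.04) = 10758.0 / 290.88 ≈ 37.0 mL/min
Patient 2: SCr = 61 / 88.4 = 0.69 mg/dL
Patient 2: CrCl = (140 − 65) × 88.8 / (72 × 0.69) × 0.85 = 6660.0 / 49.68 × 0.85 ≈ 113.9 mL/min
|37.0 − 113.9| = 76.9 mL/min

77 mL/min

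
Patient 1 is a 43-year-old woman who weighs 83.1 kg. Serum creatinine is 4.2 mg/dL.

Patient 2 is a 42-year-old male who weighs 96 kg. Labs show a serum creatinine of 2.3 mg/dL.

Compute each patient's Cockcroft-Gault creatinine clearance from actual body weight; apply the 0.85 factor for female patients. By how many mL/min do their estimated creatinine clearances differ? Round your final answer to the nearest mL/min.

34 mL/min

Patient 1: CrCl = (140 − 43) × 83.1 / (72 × 4.2) × 0.85 = 8060.7 / 302.40 × 0.85 ≈ 22.7 mL/min
Patient 2: CrCl = (140 − 42) × 96 / (72 × 2.3) = 9408.0 / 165.60 ≈ 56.8 mL/min
|22.7 − 56.8| = 34.1 mL/min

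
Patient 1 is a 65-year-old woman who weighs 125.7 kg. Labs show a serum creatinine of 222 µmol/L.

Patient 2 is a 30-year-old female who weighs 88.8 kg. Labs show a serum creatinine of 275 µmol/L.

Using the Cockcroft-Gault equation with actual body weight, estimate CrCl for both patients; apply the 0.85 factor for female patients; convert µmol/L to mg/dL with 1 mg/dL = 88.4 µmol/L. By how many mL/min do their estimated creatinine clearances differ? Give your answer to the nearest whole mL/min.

Patient 1: SCr = 222 / 88.4 = 2.511 mg/dL
Patient 1: CrCl = (140 − 65) × 125.7 / (72 × 2.511) × 0.85 = 9427.5 / 180.79 × 0.85 ≈ 44.3 mL/min
Patient 2: SCr = 275 / 88.4 = 3.111 mg/dL
Patient 2: CrCl = (140 − 30) × 88.8 / (72 × 3.111) × 0.85 = 9768.0 / 223.99 × 0.85 ≈ 37.1 mL/min
|44.3 − 37.1| = 7.2 mL/min

7 mL/min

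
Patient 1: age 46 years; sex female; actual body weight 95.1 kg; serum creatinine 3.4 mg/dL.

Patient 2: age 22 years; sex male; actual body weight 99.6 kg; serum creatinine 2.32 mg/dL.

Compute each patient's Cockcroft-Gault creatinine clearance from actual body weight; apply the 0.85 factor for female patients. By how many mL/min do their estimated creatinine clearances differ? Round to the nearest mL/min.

Patient 1: CrCl = (140 − 46) × 95.1 / (72 × 3.4) × 0.85 = 8939.4 / 244.80 × 0.85 ≈ 31.0 mL/min
Patient 2: CrCl = (140 − 22) × 99.6 / (72 × 2.32) = 11752.8 / 167.04 ≈ 70.4 mL/min
|31.0 − 70.4| = 39.4 mL/min

39 mL/min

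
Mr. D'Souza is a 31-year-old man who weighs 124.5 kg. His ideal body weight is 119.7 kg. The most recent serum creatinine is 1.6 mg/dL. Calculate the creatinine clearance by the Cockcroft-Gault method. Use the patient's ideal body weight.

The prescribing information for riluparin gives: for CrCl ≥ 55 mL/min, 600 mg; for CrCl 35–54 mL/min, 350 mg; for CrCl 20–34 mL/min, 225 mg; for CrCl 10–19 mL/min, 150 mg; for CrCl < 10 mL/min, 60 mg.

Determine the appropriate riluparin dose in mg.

CrCl = (140 − 31) × 119.7 / (72 × 1.6) = 13047.3 / 115.20 ≈ 113.3 mL/min
CrCl ≈ 113 mL/min → bracket ≥ 55 mL/min.
Dose for this bracket: 600 mg.

600 mg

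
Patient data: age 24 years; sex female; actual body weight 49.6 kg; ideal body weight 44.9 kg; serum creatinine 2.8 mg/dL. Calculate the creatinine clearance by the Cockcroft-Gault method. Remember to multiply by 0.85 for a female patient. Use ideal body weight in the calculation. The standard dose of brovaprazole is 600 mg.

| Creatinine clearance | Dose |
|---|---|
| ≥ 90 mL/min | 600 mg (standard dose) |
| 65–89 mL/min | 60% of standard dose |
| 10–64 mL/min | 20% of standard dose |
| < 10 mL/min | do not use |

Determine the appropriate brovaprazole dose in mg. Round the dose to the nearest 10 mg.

120 mg

CrCl = (140 − 24) × 44.9 / (72 × 2.8) × 0.85 = 5208.4 / 201.60 × 0.85 ≈ 22.0 mL/min
CrCl ≈ 22 mL/min → bracket 10–64 mL/min.
20% of 600 mg = 120 mg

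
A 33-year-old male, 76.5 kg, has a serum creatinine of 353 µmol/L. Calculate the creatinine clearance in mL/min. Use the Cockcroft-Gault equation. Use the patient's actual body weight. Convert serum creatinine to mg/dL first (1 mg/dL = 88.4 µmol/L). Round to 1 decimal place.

SCr = 353 / 88.4 = 3.993 mg/dL
CrCl = (140 − 33) × 76.5 / (72 × 3.993) = 8185.5 / 287.50 ≈ 28.5 mL/min

28.5 mL/min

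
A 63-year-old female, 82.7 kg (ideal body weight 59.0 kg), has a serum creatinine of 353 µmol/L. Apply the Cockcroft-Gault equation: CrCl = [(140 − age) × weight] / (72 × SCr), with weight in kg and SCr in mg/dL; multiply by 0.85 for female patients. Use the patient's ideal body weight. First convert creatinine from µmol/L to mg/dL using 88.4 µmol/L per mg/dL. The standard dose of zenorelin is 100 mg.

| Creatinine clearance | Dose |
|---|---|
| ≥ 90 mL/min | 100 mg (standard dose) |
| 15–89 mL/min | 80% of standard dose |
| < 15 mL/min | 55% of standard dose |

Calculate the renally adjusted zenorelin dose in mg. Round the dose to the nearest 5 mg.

SCr = 353 / 88.4 = 3.993 mg/dL
CrCl = (140 − 63) × 59 / (72 × 3.993) × 0.85 = 4543.0 / 287.50 × 0.85 ≈ 13.4 mL/min
CrCl ≈ 13 mL/min → bracket < 15 mL/min.
55% of 100 mg = 55 mg

55 mg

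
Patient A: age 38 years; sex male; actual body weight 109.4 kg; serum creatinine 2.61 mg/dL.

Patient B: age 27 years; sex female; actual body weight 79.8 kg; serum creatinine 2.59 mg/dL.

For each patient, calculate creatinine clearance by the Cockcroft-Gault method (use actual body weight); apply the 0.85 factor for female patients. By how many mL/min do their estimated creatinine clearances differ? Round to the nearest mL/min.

Patient A: CrCl = (140 − 38) × 109.4 / (72 × 2.61) = 11158.8 / 187.92 ≈ 59.4 mL/min
Patient B: CrCl = (140 − 27) × 79.8 / (72 × 2.59) × 0.85 = 9017.4 / 186.48 × 0.85 ≈ 41.1 mL/min
|59.4 − 41.1| = 18.3 mL/min

18 mL/min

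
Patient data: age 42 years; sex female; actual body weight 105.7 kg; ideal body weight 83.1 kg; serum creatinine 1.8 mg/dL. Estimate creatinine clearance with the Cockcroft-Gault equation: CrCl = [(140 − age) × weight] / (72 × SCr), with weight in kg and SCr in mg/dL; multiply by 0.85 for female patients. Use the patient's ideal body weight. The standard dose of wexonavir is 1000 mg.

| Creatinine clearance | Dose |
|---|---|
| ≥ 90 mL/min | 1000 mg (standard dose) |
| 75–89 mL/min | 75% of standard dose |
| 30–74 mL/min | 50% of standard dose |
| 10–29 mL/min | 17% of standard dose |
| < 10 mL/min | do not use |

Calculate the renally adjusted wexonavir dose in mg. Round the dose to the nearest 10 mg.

500 mg

CrCl = (140 − 42) × 83.1 / (72 × 1.8) × 0.85 = 8143.8 / 129.60 × 0.85 ≈ 53.4 mL/min
CrCl ≈ 53 mL/min → bracket 30–74 mL/min.
50% of 1000 mg = 500 mg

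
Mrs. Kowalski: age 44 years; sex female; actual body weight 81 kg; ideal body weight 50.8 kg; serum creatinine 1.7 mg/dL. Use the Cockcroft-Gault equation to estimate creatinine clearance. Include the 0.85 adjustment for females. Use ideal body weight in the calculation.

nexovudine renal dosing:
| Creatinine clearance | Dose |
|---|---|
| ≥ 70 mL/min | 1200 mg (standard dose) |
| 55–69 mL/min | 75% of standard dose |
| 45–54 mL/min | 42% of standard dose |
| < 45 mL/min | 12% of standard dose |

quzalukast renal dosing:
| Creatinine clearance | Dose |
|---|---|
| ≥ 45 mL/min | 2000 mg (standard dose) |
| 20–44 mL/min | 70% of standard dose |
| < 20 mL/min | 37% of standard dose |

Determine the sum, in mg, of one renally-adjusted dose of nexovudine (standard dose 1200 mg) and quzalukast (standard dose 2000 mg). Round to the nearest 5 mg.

CrCl = (140 − 44) × 50.8 / (72 × 1.7) × 0.85 = 4876.8 / 122.40 × 0.85 ≈ 33.9 mL/min
CrCl ≈ 34 mL/min.
nexovudine: < 45 mL/min → 12% of 1200 mg = 144 mg.
quzalukast: 20–44 mL/min → 70% of 2000 mg = 1400 mg.
Total = 144 + 1400 = 1544 mg.

1545 mg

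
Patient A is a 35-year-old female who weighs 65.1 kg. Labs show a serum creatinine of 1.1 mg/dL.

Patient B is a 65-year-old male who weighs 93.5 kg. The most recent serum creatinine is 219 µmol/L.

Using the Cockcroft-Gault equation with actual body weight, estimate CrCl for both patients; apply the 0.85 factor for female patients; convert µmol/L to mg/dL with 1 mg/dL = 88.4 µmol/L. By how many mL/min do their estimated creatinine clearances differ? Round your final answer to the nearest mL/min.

34 mL/min

Patient A: CrCl = (140 − 35) × 65.1 / (72 × 1.1) × 0.85 = 6835.5 / 79.20 × 0.85 ≈ 73.4 mL/min
Patient B: SCr = 219 / 88.4 = 2.477 mg/dL
Patient B: CrCl = (140 − 65) × 93.5 / (72 × 2.477) = 7012.5 / 178.34 ≈ 39.3 mL/min
|73.4 − 39.3| = 34.1 mL/min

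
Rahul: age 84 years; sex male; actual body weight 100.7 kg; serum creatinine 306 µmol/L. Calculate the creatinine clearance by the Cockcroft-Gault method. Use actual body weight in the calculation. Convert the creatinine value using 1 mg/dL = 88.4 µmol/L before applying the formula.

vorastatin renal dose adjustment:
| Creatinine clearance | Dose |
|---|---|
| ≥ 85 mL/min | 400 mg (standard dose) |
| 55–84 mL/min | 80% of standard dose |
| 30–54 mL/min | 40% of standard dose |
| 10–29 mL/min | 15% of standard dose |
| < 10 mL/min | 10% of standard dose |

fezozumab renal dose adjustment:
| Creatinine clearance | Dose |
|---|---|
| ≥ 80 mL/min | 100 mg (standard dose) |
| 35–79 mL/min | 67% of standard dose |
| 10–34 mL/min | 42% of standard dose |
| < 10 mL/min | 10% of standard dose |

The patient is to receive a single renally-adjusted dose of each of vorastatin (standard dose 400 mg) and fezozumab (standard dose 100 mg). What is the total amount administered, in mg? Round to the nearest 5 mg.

100 mg

SCr = 306 / 88.4 = 3.462 mg/dL
CrCl = (140 − 84) × 100.7 / (72 × 3.462) = 5639.2 / 249.26 ≈ 22.6 mL/min
CrCl ≈ 23 mL/min.
vorastatin: 10–29 mL/min → 15% of 400 mg = 60 mg.
fezozumab: 10–34 mL/min → 42% of 100 mg = 42 mg.
Total = 60 + 42 = 102 mg.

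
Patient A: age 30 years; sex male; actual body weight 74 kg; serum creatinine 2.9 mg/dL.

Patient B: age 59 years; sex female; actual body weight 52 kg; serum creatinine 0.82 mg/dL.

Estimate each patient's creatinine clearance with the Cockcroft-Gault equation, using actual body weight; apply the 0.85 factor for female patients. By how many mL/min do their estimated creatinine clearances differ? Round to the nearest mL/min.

22 mL/min

Patient A: CrCl = (140 − 30) × 74 / (72 × 2.9) = 8140.0 / 208.80 ≈ 39.0 mL/min
Patient B: CrCl = (140 − 59) × 52 / (72 × 0.82) × 0.85 = 4212.0 / 59.04 × 0.85 ≈ 60.6 mL/min
|39.0 − 60.6| = 21.6 mL/min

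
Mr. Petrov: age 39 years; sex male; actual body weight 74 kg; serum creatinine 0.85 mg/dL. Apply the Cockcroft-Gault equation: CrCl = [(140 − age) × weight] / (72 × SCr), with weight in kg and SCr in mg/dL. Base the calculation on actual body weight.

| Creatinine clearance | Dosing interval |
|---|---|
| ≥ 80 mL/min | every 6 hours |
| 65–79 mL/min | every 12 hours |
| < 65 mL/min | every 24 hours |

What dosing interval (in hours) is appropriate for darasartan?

CrCl = (140 − 39) × 74 / (72 × 0.85) = 7474.0 / 61.20 ≈ 122.1 mL/min
CrCl ≈ 122 mL/min → bracket ≥ 80 mL/min → every 6 hours.

every 6 hours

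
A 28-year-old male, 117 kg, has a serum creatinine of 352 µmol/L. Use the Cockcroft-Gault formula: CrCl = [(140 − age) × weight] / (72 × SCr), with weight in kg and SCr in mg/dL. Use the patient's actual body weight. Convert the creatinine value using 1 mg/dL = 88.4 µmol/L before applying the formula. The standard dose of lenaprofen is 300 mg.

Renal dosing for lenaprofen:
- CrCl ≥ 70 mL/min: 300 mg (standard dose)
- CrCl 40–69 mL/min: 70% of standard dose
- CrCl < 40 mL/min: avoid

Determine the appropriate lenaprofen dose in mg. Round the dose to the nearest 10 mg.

SCr = 352 / 88.4 = 3.982 mg/dL
CrCl = (140 − 28) × 117 / (72 × 3.982) = 13104.0 / 286.70 ≈ 45.7 mL/min
CrCl ≈ 46 mL/min → bracket 40–69 mL/min.
70% of 300 mg = 210 mg

210 mg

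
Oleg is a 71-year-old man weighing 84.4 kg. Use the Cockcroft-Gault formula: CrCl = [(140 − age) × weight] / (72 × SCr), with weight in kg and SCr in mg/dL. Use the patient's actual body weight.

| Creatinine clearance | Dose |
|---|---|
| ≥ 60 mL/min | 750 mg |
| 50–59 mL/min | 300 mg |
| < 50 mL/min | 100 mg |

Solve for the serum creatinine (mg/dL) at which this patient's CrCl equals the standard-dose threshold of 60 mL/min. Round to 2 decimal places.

Standard dose requires CrCl ≥ 60 mL/min.
Set (140 − 71) × 84.4 / (72 × SCr) = 60
SCr = (140 − 71) × 84.4 / (72 × 60) = 1.348 mg/dL

1.35 mg/dL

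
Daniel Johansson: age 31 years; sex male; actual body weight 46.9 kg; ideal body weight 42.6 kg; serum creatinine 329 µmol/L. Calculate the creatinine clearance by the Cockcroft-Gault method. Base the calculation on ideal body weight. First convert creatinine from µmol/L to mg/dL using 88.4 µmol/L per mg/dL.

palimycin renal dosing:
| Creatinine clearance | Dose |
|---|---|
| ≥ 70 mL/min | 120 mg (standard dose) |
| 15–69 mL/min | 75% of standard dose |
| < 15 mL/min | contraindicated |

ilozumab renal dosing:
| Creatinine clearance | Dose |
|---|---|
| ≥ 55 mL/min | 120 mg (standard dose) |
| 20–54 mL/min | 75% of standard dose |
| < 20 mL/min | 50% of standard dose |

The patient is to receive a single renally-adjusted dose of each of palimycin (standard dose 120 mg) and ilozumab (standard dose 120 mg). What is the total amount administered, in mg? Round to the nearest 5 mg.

SCr = 329 / 88.4 = 3.722 mg/dL
CrCl = (140 − 31) × 42.6 / (72 × 3.722) = 4643.4 / 267.98 ≈ 17.3 mL/min
CrCl ≈ 17 mL/min.
palimycin: 15–69 mL/min → 75% of 120 mg = 90 mg.
ilozumab: < 20 mL/min → 50% of 120 mg = 60 mg.
Total = 90 + 60 = 150 mg.

150 mg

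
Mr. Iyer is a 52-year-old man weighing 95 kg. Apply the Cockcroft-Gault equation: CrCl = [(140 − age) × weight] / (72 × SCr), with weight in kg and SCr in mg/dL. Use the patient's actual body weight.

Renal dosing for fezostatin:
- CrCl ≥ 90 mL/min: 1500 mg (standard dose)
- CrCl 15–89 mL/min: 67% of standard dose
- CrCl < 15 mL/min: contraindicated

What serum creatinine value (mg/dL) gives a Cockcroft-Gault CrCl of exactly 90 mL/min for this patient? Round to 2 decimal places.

Standard dose requires CrCl ≥ 90 mL/min.
Set (140 − 52) × 95 / (72 × SCr) = 90
SCr = (140 − 52) × 95 / (72 × 90) = 1.290 mg/dL

1.29 mg/dL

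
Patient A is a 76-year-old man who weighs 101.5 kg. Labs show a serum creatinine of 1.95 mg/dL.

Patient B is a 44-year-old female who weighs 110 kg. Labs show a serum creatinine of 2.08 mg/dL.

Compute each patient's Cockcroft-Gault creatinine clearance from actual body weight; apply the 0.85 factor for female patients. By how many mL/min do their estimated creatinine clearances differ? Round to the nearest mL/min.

Patient A: CrCl = (140 − 76) × 101.5 / (72 × 1.95) = 6496.0 / 140.40 ≈ 46.3 mL/min
Patient B: CrCl = (140 − 44) × 110 / (72 × 2.08) × 0.85 = 10560.0 / 149.76 × 0.85 ≈ 59.9 mL/min
|46.3 − 59.9| = 13.6 mL/min

14 mL/min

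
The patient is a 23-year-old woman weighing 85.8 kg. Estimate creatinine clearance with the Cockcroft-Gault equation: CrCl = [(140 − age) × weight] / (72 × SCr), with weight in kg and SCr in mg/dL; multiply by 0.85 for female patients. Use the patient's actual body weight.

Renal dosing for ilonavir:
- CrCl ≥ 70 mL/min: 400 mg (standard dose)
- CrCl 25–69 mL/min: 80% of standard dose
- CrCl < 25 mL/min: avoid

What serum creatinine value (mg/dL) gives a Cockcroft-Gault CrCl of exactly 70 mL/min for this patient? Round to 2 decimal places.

Standard dose requires CrCl ≥ 70 mL/min.
Set (140 − 23) × 85.8 × 0.85 / (72 × SCr) = 70
SCr = (140 − 23) × 85.8 × 0.85 / (72 × 70) = 1.693 mg/dL

1.69 mg/dL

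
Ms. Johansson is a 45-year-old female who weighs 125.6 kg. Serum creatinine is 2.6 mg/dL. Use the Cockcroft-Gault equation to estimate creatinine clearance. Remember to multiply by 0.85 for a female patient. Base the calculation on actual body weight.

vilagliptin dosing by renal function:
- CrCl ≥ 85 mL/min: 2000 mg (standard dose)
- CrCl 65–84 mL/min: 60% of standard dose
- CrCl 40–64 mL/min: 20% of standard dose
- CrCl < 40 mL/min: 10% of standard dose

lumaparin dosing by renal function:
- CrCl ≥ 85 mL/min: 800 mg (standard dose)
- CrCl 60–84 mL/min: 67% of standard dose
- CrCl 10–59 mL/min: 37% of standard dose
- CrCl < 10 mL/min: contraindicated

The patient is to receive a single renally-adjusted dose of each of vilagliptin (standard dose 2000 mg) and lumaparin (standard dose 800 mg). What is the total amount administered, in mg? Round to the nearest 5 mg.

695 mg

CrCl = (140 − 45) × 125.6 / (72 × 2.6) × 0.85 = 11932.0 / 187.20 × 0.85 ≈ 54.2 mL/min
CrCl ≈ 54 mL/min.
vilagliptin: 40–64 mL/min → 20% of 2000 mg = 400 mg.
lumaparin: 10–59 mL/min → 37% of 800 mg = 296 mg.
Total = 400 + 296 = 696 mg.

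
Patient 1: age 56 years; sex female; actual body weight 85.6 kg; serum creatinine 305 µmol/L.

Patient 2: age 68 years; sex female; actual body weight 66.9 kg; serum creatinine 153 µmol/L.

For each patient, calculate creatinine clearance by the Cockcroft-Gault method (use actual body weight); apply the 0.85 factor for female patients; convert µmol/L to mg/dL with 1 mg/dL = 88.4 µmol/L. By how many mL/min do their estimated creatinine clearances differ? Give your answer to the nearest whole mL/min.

8 mL/min

Patient 1: SCr = 305 / 88.4 = 3.45 mg/dL
Patient 1: CrCl = (140 − 56) × 85.6 / (72 × 3.45) × 0.85 = 7190.4 / 248.40 × 0.85 ≈ 24.6 mL/min
Patient 2: SCr = 153 / 88.4 = 1.731 mg/dL
Patient 2: CrCl = (140 − 68) × 66.9 / (72 × 1.731) × 0.85 = 4816.8 / 124.63 × 0.85 ≈ 32.9 mL/min
|24.6 − 32.9| = 8.3 mL/min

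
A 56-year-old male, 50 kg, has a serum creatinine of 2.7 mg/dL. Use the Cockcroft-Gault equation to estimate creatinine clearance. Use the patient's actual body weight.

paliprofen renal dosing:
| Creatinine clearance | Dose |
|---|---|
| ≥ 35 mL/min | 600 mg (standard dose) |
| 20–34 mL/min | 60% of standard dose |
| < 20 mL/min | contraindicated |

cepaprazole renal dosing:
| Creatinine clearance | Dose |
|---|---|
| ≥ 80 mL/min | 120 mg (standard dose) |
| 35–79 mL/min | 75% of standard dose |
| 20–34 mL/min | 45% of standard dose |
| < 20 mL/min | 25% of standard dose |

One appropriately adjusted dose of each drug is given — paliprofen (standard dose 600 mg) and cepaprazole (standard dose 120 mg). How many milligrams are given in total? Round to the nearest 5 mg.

CrCl = (140 − 56) × 50 / (72 × 2.7) = 4200.0 / 194.40 ≈ 21.6 mL/min
CrCl ≈ 22 mL/min.
paliprofen: 20–34 mL/min → 60% of 600 mg = 360 mg.
cepaprazole: 20–34 mL/min → 45% of 120 mg = 54 mg.
Total = 360 + 54 = 414 mg.

415 mg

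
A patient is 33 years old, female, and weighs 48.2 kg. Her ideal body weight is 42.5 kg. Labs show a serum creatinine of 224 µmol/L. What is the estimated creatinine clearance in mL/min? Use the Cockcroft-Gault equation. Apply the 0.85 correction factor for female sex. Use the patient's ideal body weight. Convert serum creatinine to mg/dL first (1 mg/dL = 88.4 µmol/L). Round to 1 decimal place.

SCr = 224 / 88.4 = 2.534 mg/dL
CrCl = (140 − 33) × 42.5 / (72 × 2.534) × 0.85 = 4547.5 / 182.45 × 0.85 ≈ 21.2 mL/min

21.2 mL/min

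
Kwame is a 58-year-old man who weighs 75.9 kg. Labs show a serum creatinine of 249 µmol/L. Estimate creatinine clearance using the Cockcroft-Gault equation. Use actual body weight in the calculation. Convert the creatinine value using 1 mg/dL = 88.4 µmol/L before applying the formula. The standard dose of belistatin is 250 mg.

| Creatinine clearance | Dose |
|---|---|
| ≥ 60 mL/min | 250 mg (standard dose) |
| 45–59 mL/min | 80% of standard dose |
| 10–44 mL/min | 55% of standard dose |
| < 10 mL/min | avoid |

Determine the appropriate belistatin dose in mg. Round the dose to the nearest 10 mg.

SCr = 249 / 88.4 = 2.817 mg/dL
CrCl = (140 − 58) × 75.9 / (72 × 2.817) = 6223.8 / 202.82 ≈ 30.7 mL/min
CrCl ≈ 31 mL/min → bracket 10–44 mL/min.
55% of 250 mg = 137.5 mg → 140 mg

140 mg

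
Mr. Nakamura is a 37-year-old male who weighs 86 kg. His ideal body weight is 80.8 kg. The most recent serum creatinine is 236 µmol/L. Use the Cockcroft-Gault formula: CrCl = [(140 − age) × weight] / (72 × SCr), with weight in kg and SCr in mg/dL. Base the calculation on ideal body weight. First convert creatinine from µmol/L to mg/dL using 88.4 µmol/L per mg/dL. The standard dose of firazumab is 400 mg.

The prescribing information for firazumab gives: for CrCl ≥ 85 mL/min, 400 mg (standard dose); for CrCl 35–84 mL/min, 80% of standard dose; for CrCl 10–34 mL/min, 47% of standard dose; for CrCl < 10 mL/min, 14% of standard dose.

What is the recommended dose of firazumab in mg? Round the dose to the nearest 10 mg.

SCr = 236 / 88.4 = 2.67 mg/dL
CrCl = (140 − 37) × 80.8 / (72 × 2.67) = 8322.4 / 192.24 ≈ 43.3 mL/min
CrCl ≈ 43 mL/min → bracket 35–84 mL/min.
80% of 400 mg = 320 mg

320 mg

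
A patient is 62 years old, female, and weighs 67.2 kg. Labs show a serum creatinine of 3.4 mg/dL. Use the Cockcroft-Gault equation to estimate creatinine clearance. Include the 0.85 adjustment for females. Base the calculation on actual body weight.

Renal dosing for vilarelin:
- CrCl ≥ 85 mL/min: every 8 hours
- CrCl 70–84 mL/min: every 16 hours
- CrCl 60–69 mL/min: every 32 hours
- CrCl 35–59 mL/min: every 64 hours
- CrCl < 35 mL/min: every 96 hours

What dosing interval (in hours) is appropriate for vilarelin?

every 96 hours

CrCl = (140 − 62) × 67.2 / (72 × 3.4) × 0.85 = 5241.6 / 244.80 × 0.85 ≈ 18.2 mL/min
CrCl ≈ 18 mL/min → bracket < 35 mL/min → every 96 hours.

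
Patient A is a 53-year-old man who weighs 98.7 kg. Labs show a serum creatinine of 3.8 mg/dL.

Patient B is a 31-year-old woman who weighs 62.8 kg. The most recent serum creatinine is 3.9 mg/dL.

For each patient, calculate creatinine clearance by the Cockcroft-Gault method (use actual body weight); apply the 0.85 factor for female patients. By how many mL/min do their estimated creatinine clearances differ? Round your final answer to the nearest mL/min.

Patient A: CrCl = (140 − 53) × 98.7 / (72 × 3.8) = 8586.9 / 273.60 ≈ 31.4 mL/min
Patient B: CrCl = (140 − 31) × 62.8 / (72 × 3.9) × 0.85 = 6845.2 / 280.80 × 0.85 ≈ 20.7 mL/min
|31.4 − 20.7| = 10.7 mL/min

11 mL/min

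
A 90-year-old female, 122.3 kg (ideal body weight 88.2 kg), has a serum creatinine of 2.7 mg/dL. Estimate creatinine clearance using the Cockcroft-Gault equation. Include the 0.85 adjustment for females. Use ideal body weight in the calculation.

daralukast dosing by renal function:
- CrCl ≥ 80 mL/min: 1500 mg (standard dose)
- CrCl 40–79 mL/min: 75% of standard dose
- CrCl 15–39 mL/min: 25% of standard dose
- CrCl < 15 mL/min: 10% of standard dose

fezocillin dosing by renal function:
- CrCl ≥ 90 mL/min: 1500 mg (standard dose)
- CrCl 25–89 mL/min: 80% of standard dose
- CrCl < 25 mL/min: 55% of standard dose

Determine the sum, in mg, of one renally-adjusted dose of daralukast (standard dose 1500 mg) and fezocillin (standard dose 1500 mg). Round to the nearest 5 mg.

CrCl = (140 − 90) × 88.2 / (72 × 2.7) × 0.85 = 4410.0 / 194.40 × 0.85 ≈ 19.3 mL/min
CrCl ≈ 19 mL/min.
daralukast: 15–39 mL/min → 25% of 1500 mg = 375 mg.
fezocillin: < 25 mL/min → 55% of 1500 mg = 825 mg.
Total = 375 + 825 = 1200 mg.

1200 mg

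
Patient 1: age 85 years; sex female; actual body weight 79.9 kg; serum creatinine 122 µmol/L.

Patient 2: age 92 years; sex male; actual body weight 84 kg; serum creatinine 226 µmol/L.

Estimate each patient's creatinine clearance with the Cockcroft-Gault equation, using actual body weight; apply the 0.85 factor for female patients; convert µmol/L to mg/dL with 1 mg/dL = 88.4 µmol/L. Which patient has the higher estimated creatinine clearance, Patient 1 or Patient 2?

Patient 1: SCr = 122 / 88.4 = 1.38 mg/dL
Patient 1: CrCl = (140 − 85) × 79.9 / (72 × 1.38) × 0.85 = 4394.5 / 99.36 × 0.85 ≈ 37.6 mL/min
Patient 2: SCr = 226 / 88.4 = 2.557 mg/dL
Patient 2: CrCl = (140 − 92) × 84 / (72 × 2.557) = 4032.0 / 184.10 ≈ 21.9 mL/min
37.6 vs 21.9 mL/min → Patient 1 is higher.

Patient 1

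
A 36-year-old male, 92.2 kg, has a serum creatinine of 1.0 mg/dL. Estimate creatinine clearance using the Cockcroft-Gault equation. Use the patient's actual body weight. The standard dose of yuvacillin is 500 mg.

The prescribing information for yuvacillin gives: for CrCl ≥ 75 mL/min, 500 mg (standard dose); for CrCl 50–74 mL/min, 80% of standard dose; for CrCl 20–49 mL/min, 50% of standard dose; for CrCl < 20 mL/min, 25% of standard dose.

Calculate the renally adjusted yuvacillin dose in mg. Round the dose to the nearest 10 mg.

CrCl = (140 − 36) × 92.2 / (72 × 1) = 9588.8 / 72.00 ≈ 133.2 mL/min
CrCl ≈ 133 mL/min → bracket ≥ 75 mL/min.
100% of 500 mg = 500 mg

500 mg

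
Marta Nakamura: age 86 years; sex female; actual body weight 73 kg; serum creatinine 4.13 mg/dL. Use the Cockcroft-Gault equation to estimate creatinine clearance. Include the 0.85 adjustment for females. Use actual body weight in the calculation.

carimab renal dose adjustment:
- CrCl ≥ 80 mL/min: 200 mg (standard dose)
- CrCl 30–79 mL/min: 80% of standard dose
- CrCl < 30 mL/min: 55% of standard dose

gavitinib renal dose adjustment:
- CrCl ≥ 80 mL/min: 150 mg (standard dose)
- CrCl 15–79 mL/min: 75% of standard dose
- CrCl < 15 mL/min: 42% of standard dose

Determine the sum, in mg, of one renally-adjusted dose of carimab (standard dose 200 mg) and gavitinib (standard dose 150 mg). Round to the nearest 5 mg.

175 mg

CrCl = (140 − 86) × 73 / (72 × 4.13) × 0.85 = 3942.0 / 297.36 × 0.85 ≈ 11.3 mL/min
CrCl ≈ 11 mL/min.
carimab: < 30 mL/min → 55% of 200 mg = 110 mg.
gavitinib: < 15 mL/min → 42% of 150 mg = 63 mg.
Total = 110 + 63 = 173 mg.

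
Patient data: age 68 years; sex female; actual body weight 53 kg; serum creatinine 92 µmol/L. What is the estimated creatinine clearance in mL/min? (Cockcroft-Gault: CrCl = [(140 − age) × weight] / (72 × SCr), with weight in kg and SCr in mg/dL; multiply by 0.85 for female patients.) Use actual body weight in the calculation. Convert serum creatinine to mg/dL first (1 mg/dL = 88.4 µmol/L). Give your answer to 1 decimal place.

43.3 mL/min

SCr = 92 / 88.4 = 1.041 mg/dL
CrCl = (140 − 68) × 53 / (72 × 1.041) × 0.85 = 3816.0 / 74.95 × 0.85 ≈ 43.3 mL/min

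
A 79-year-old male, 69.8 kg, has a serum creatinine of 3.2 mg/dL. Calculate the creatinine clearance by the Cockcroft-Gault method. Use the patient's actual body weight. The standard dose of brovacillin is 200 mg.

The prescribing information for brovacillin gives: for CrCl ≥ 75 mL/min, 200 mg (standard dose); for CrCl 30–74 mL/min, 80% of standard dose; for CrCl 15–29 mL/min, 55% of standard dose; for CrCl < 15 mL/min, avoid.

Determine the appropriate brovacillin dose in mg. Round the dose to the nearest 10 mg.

CrCl = (140 − 79) × 69.8 / (72 × 3.2) = 4257.8 / 230.40 ≈ 18.5 mL/min
CrCl ≈ 18 mL/min → bracket 15–29 mL/min.
55% of 200 mg = 110 mg

110 mg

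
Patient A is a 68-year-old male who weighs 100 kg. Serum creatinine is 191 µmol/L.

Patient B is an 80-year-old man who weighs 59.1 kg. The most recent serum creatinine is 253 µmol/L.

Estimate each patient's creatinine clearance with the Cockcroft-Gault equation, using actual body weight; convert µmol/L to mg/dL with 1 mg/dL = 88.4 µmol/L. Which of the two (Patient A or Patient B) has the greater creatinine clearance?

Patient A

Patient A: SCr = 191 / 88.4 = 2.161 mg/dL
Patient A: CrCl = (140 − 68) × 100 / (72 × 2.161) = 7200.0 / 155.59 ≈ 46.3 mL/min
Patient B: SCr = 253 / 88.4 = 2.862 mg/dL
Patient B: CrCl = (140 − 80) × 59.1 / (72 × 2.862) = 3546.0 / 206.06 ≈ 17.2 mL/min
46.3 vs 17.2 mL/min → Patient A is higher.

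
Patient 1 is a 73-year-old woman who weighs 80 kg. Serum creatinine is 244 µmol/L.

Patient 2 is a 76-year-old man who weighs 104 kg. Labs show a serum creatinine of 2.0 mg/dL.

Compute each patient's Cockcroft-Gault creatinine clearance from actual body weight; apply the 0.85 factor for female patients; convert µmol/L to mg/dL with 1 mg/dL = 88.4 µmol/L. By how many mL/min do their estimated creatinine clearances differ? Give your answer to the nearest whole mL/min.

23 mL/min

Patient 1: SCr = 244 / 88.4 = 2.76 mg/dL
Patient 1: CrCl = (140 − 73) × 80 / (72 × 2.76) × 0.85 = 5360.0 / 198.72 × 0.85 ≈ 22.9 mL/min
Patient 2: CrCl = (140 − 76) × 104 / (72 × 2) = 6656.0 / 144.00 ≈ 46.2 mL/min
|22.9 − 46.2| = 23.3 mL/min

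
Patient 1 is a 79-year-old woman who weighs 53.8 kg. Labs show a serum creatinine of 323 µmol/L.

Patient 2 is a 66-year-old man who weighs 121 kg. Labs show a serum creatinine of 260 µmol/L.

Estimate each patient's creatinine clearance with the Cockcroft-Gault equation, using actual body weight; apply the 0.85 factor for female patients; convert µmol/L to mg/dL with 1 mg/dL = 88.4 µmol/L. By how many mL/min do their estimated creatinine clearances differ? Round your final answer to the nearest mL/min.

32 mL/min

Patient 1: SCr = 323 / 88.4 = 3.654 mg/dL
Patient 1: CrCl = (140 − 79) × 53.8 / (72 × 3.654) × 0.85 = 3281.8 / 263.09 × 0.85 ≈ 10.6 mL/min
Patient 2: SCr = 260 / 88.4 = 2.941 mg/dL
Patient 2: CrCl = (140 − 66) × 121 / (72 × 2.941) = 8954.0 / 211.75 ≈ 42.3 mL/min
|10.6 − 42.3| = 31.7 mL/min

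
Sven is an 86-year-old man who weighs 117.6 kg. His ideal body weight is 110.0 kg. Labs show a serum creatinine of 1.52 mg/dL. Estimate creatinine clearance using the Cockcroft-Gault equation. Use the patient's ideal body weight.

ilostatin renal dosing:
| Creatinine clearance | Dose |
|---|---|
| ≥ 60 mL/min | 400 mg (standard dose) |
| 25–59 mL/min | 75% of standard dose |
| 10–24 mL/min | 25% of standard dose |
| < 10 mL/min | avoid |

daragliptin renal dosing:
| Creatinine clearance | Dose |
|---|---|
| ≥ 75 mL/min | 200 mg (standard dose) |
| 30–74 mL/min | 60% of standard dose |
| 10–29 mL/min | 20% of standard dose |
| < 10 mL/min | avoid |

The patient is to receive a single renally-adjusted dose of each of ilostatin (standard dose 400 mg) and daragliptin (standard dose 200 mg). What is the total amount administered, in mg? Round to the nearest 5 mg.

420 mg

CrCl = (140 − 86) × 110 / (72 × 1.52) = 5940.0 / 109.44 ≈ 54.3 mL/min
CrCl ≈ 54 mL/min.
ilostatin: 25–59 mL/min → 75% of 400 mg = 300 mg.
daragliptin: 30–74 mL/min → 60% of 200 mg = 120 mg.
Total = 300 + 120 = 420 mg.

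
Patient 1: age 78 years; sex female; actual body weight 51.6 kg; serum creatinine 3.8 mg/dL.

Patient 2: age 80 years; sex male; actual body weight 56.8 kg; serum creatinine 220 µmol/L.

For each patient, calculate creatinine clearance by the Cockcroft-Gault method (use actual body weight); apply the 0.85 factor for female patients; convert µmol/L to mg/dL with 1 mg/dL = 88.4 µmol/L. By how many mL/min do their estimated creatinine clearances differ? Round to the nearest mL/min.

9 mL/min

Patient 1: CrCl = (140 − 78) × 51.6 / (72 × 3.8) × 0.85 = 3199.2 / 273.60 × 0.85 ≈ 9.9 mL/min
Patient 2: SCr = 220 / 88.4 = 2.489 mg/dL
Patient 2: CrCl = (140 − 80) × 56.8 / (72 × 2.489) = 3408.0 / 179.21 ≈ 19.0 mL/min
|9.9 − 19.0| = 9.1 mL/min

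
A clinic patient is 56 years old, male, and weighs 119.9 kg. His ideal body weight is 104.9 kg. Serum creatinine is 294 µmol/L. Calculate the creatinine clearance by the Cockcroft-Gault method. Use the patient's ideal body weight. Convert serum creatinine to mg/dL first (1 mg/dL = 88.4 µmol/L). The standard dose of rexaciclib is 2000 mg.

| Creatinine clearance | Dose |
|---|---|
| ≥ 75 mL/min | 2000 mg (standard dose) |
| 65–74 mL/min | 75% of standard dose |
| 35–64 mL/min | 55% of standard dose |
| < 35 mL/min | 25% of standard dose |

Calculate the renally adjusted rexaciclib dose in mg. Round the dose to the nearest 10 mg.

1100 mg

SCr = 294 / 88.4 = 3.326 mg/dL
CrCl = (140 − 56) × 104.9 / (72 × 3.326) = 8811.6 / 239.47 ≈ 36.8 mL/min
CrCl ≈ 37 mL/min → bracket 35–64 mL/min.
55% of 2000 mg = 1100 mg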